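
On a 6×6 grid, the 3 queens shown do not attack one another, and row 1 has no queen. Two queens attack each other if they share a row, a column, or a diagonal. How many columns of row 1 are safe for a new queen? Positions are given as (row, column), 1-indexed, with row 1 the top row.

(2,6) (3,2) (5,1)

1

(2,6) attacks row 1 at column 6 and diagonals 5.
(3,2) attacks row 1 at column 2 and diagonals 4.
(5,1) attacks row 1 at column 1 and diagonals 5.
Attacked columns: {1, 2, 4, 5, 6}. Safe: {3}.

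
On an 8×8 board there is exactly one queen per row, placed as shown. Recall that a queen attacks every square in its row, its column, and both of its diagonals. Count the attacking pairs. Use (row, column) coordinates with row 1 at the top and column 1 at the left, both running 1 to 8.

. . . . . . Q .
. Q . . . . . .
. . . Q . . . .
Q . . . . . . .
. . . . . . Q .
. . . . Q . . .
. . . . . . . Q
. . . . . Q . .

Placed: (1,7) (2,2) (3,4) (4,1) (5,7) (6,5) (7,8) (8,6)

2

Same column: (1,7)–(5,7) (column 7).
Same diagonal: (3,4)–(7,8) (|3−7| = |4−8| = 4).
Total attacking pairs: 2.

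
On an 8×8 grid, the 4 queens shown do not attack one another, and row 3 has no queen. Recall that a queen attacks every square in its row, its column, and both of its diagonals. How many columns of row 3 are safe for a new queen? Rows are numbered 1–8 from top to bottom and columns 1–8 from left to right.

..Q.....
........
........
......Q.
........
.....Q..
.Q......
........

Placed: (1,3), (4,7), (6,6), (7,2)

(1,3) attacks row 3 at column 3 and diagonals 1, 5.
(4,7) attacks row 3 at column 7 and diagonals 6, 8.
(6,6) attacks row 3 at column 6 and diagonals 3.
(7,2) attacks row 3 at column 2 and diagonals 6.
Attacked columns: {1, 2, 3, 5, 6, 7, 8}. Safe: {4}.

1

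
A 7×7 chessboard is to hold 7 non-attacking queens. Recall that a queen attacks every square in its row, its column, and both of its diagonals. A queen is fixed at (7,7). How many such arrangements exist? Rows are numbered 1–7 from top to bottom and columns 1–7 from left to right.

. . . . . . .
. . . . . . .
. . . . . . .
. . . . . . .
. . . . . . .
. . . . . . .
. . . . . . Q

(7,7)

Branch on row 1: col 2 → 1; col 3 → 1; col 4 → 1; col 5 → 1; col 6 → 0.
Sum: 1 + 1 + 1 + 1 + 0 = 4.

4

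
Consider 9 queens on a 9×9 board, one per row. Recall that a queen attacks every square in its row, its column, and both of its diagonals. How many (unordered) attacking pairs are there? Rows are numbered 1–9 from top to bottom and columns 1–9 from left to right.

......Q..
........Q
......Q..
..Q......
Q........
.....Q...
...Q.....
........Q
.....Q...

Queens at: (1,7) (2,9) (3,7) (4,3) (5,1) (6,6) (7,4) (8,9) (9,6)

Same column: (1,7)–(3,7) (column 7); (2,9)–(8,9) (column 9); (6,6)–(9,6) (column 6).
Same diagonal: (2,9)–(7,4) (|2−7| = |9−4| = 5); (7,4)–(9,6) (|7−9| = |4−6| = 2).
Total attacking pairs: 5.

5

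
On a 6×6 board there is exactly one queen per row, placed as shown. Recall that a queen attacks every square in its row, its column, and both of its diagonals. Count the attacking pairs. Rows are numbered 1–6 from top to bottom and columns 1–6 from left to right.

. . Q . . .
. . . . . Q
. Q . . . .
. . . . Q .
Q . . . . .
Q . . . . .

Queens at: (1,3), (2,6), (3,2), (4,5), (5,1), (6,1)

1

Same column: (5,1)–(6,1) (column 1).
Total attacking pairs: 1.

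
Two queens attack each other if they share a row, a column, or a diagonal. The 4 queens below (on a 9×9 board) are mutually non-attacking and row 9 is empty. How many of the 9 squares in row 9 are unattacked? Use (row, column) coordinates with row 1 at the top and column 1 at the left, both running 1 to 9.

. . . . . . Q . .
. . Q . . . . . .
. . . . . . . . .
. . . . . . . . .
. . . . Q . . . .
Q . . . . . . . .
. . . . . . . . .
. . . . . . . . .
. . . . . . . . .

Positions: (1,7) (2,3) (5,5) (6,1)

3

(1,7) attacks row 9 at column 7.
(2,3) attacks row 9 at column 3.
(5,5) attacks row 9 at column 5 and diagonals 1, 9.
(6,1) attacks row 9 at column 1 and diagonals 4.
Attacked columns: {1, 3, 4, 5, 7, 9}. Safe: {2, 6, 8}.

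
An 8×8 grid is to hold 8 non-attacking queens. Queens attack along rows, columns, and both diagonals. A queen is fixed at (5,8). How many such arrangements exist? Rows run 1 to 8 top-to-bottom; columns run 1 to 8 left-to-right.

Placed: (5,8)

18

Branch on row 1: col 1 → 1; col 2 → 1; col 3 → 4; col 5 → 5; col 6 → 4; col 7 → 3.
Sum: 1 + 1 + 4 + 5 + 4 + 3 = 18.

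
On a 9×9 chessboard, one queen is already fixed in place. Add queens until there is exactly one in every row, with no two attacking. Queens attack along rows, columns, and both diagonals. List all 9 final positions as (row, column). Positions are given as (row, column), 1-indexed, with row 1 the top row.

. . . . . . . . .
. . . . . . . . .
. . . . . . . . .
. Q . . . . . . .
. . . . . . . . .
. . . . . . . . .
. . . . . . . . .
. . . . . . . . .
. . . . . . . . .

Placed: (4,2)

Row 1: attacked by (4,2)→{2,5}. Safe: 1, 3, 4, 6, 7, 8, 9. Place at column 9.
Row 2: attacked by (1,9)→{8,9}; (4,2)→{2,4}. Safe: 1, 3, 5, 6, 7. Place at column 6.
Row 3: attacked by (1,9)→{7,9}; (2,6)→{5,6,7}; (4,2)→{1,2,3}. Safe: 4, 8. Place at column 8.
Row 5: attacked by (1,9)→{5,9}; (2,6)→{3,6,9}; (3,8)→{6,8}; (4,2)→{1,2,3}. Safe: 4, 7. Place at column 4.
Row 6: attacked by (1,9)→{4,9}; (2,6)→{2,6}; (3,8)→{5,8}; (4,2)→{2,4}; (5,4)→{3,4,5}. Safe: 1, 7. Place at column 1.
Row 7: attacked by (1,9)→{3,9}; (2,6)→{1,6}; (3,8)→{4,8}; (4,2)→{2,5}; (5,4)→{2,4,6}; (6,1)→{1,2}. Safe: 7. Place at column 7.
Row 8: attacked by (1,9)→{2,9}; (2,6)→{6}; (3,8)→{3,8}; (4,2)→{2,6}; (5,4)→{1,4,7}; (6,1)→{1,3}; (7,7)→{6,7,8}. Safe: 5. Place at column 5.
Row 9: attacked by (1,9)→{1,9}; (2,6)→{6}; (3,8)→{2,8}; (4,2)→{2,7}; (5,4)→{4,8}; (6,1)→{1,4}; (7,7)→{5,7,9}; (8,5)→{4,5,6}. Safe: 3. Place at column 3.
Columns [9, 6, 8, 2, 4, 1, 7, 5, 3], r−c [-8, -4, -5, 2, 1, 5, 0, 3, 6], r+c [10, 8, 11, 6, 9, 7, 14, 13, 12] are all distinct, so no two queens attack.

(1,9) (2,6) (3,8) (4,2) (5,4) (6,1) (7,7) (8,5) (9,3)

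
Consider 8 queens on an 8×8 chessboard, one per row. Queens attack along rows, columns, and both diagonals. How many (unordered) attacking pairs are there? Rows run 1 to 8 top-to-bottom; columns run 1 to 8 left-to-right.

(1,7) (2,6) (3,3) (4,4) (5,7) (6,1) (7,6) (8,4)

8

Same column: (1,7)–(5,7) (column 7); (2,6)–(7,6) (column 6); (4,4)–(8,4) (column 4).
Same diagonal: (1,7)–(2,6) (|1−2| = |7−6| = 1); (1,7)–(4,4) (|1−4| = |7−4| = 3); (2,6)–(4,4) (|2−4| = |6−4| = 2); (3,3)–(4,4) (|3−4| = |3−4| = 1); (5,7)–(8,4) (|5−8| = |7−4| = 3).
Total attacking pairs: 8.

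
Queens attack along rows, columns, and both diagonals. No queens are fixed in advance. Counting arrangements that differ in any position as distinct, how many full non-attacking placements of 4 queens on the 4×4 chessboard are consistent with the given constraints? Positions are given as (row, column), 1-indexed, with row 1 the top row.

2

Branch on row 1: col 1 → 0; col 2 → 1; col 3 → 1; col 4 → 0.
Sum: 0 + 1 + 1 + 0 = 2.
(This is the classic 4-queens count.)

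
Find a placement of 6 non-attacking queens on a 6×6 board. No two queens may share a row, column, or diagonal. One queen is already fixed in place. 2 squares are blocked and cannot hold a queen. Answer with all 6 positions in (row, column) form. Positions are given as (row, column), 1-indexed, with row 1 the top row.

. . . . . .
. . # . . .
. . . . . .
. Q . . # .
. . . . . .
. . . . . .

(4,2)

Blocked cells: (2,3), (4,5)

(1,4) (2,1) (3,5) (4,2) (5,6) (6,3)

Row 1: attacked by (4,2)→{2,5}. Safe: 1, 3, 4, 6. Place at column 4.
Row 2: attacked by (1,4)→{3,4,5}; (4,2)→{2,4}. Blocked: 3. Safe: 1, 6. Place at column 1.
Row 3: attacked by (1,4)→{2,4,6}; (2,1)→{1,2}; (4,2)→{1,2,3}. Safe: 5. Place at column 5.
Row 5: attacked by (1,4)→{4}; (2,1)→{1,4}; (3,5)→{3,5}; (4,2)→{1,2,3}. Safe: 6. Place at column 6.
Row 6: attacked by (1,4)→{4}; (2,1)→{1,5}; (3,5)→{2,5}; (4,2)→{2,4}; (5,6)→{5,6}. Safe: 3. Place at column 3.
Columns [4, 1, 5, 2, 6, 3], r−c [-3, 1, -2, 2, -1, 3], r+c [5, 3, 8, 6, 11, 9] are all distinct, so no two queens attack.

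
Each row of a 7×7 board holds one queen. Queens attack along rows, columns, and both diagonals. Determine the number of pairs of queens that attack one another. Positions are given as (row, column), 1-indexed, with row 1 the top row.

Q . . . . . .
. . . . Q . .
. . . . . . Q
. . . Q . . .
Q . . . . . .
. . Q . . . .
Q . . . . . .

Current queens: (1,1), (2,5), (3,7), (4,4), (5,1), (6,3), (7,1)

Same column: (1,1)–(5,1) (column 1); (1,1)–(7,1) (column 1); (5,1)–(7,1) (column 1).
Same diagonal: (1,1)–(4,4) (|1−4| = |1−4| = 3); (4,4)–(7,1) (|4−7| = |4−1| = 3).
Total attacking pairs: 5.

5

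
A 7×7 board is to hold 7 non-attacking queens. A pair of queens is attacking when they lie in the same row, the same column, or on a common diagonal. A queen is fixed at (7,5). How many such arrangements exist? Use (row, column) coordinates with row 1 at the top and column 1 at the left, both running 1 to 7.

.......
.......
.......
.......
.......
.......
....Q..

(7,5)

Branch on row 1: col 1 → 1; col 2 → 1; col 3 → 2; col 4 → 1; col 6 → 0; col 7 → 1.
Sum: 1 + 1 + 2 + 1 + 0 + 1 = 6.

6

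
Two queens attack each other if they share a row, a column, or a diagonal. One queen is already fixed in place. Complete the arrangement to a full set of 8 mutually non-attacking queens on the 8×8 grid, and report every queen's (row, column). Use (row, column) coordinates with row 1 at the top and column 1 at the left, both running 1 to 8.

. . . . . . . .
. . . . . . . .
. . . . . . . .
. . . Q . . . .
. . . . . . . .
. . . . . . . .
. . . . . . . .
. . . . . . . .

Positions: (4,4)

(1,6) (2,8) (3,2) (4,4) (5,1) (6,7) (7,5) (8,3)

Row 1: attacked by (4,4)→{1,4,7}. Safe: 2, 3, 5, 6, 8. Place at column 6.
Row 2: attacked by (1,6)→{5,6,7}; (4,4)→{2,4,6}. Safe: 1, 3, 8. Place at column 8.
Row 3: attacked by (1,6)→{4,6,8}; (2,8)→{7,8}; (4,4)→{3,4,5}. Safe: 1, 2. Place at column 2.
Row 5: attacked by (1,6)→{2,6}; (2,8)→{5,8}; (3,2)→{2,4}; (4,4)→{3,4,5}. Safe: 1, 7. Place at column 1.
Row 6: attacked by (1,6)→{1,6}; (2,8)→{4,8}; (3,2)→{2,5}; (4,4)→{2,4,6}; (5,1)→{1,2}. Safe: 3, 7. Place at column 7.
Row 7: attacked by (1,6)→{6}; (2,8)→{3,8}; (3,2)→{2,6}; (4,4)→{1,4,7}; (5,1)→{1,3}; (6,7)→{6,7,8}. Safe: 5. Place at column 5.
Row 8: attacked by (1,6)→{6}; (2,8)→{2,8}; (3,2)→{2,7}; (4,4)→{4,8}; (5,1)→{1,4}; (6,7)→{5,7}; (7,5)→{4,5,6}. Safe: 3. Place at column 3.
Columns [6, 8, 2, 4, 1, 7, 5, 3], r−c [-5, -6, 1, 0, 4, -1, 2, 5], r+c [7, 10, 5, 8, 6, 13, 12, 11] are all distinct, so no two queens attack.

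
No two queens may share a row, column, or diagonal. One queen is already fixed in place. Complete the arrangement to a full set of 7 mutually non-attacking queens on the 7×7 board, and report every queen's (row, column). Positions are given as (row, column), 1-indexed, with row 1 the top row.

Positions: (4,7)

(1,2) (2,6) (3,3) (4,7) (5,4) (6,1) (7,5)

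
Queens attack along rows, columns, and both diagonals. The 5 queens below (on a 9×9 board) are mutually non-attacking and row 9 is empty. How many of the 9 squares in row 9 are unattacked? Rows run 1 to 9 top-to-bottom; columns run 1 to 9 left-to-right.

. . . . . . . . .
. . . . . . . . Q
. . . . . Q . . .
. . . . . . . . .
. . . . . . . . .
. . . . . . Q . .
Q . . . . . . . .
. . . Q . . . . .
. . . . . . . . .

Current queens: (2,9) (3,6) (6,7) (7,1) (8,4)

1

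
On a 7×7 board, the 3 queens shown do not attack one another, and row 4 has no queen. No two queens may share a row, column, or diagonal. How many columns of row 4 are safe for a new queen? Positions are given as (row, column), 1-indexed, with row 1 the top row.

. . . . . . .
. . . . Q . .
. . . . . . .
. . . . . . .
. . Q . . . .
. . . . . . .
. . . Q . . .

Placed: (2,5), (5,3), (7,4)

1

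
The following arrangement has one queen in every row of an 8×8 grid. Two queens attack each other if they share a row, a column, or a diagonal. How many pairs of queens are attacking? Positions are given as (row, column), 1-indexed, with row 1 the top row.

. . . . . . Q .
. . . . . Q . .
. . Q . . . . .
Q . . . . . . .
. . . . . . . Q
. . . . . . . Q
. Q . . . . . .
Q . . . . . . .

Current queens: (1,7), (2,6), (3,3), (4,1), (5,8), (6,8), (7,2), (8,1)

Same column: (4,1)–(8,1) (column 1); (5,8)–(6,8) (column 8).
Same diagonal: (1,7)–(2,6) (|1−2| = |7−6| = 1); (7,2)–(8,1) (|7−8| = |2−1| = 1).
Total attacking pairs: 4.

4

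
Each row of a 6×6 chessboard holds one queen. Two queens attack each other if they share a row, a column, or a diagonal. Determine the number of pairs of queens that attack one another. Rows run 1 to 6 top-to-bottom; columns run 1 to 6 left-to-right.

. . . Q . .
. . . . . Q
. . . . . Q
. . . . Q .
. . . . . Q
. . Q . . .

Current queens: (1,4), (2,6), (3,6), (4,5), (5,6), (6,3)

8

Same column: (2,6)–(3,6) (column 6); (2,6)–(5,6) (column 6); (3,6)–(5,6) (column 6).
Same diagonal: (1,4)–(3,6) (|1−3| = |4−6| = 2); (3,6)–(4,5) (|3−4| = |6−5| = 1); (3,6)–(6,3) (|3−6| = |6−3| = 3); (4,5)–(5,6) (|4−5| = |5−6| = 1); (4,5)–(6,3) (|4−6| = |5−3| = 2).
Total attacking pairs: 8.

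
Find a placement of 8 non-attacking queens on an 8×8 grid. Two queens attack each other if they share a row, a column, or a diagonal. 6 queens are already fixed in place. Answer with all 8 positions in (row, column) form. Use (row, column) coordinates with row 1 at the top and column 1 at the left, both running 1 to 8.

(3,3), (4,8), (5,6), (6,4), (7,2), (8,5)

Row 1: attacked by (3,3)→{1,3,5}; (4,8)→{5,8}; (5,6)→{2,6}; (6,4)→{4}; (7,2)→{2,8}; (8,5)→{5}. Safe: 7. Place at column 7.
Row 2: attacked by (1,7)→{6,7,8}; (3,3)→{2,3,4}; (4,8)→{6,8}; (5,6)→{3,6}; (6,4)→{4,8}; (7,2)→{2,7}; (8,5)→{5}. Safe: 1. Place at column 1.
Columns [7, 1, 3, 8, 6, 4, 2, 5], r−c [-6, 1, 0, -4, -1, 2, 5, 3], r+c [8, 3, 6, 12, 11, 10, 9, 13] are all distinct, so no two queens attack.

(1,7) (2,1) (3,3) (4,8) (5,6) (6,4) (7,2) (8,5)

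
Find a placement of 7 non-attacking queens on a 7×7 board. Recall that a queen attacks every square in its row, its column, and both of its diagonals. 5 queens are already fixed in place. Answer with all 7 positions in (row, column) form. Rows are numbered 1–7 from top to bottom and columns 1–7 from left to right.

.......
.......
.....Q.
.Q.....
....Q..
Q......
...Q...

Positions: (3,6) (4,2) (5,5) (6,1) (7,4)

Row 1: attacked by (3,6)→{4,6}; (4,2)→{2,5}; (5,5)→{1,5}; (6,1)→{1,6}; (7,4)→{4}. Safe: 3, 7. Place at column 7.
Row 2: attacked by (1,7)→{6,7}; (3,6)→{5,6,7}; (4,2)→{2,4}; (5,5)→{2,5}; (6,1)→{1,5}; (7,4)→{4}. Safe: 3. Place at column 3.
Columns [7, 3, 6, 2, 5, 1, 4], r−c [-6, -1, -3, 2, 0, 5, 3], r+c [8, 5, 9, 6, 10, 7, 11] are all distinct, so no two queens attack.

(1,7) (2,3) (3,6) (4,2) (5,5) (6,1) (7,4)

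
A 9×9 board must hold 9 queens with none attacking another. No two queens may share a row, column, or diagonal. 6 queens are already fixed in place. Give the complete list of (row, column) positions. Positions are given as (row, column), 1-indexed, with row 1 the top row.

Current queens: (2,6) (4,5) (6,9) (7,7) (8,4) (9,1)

(1,3) (2,6) (3,8) (4,5) (5,2) (6,9) (7,7) (8,4) (9,1)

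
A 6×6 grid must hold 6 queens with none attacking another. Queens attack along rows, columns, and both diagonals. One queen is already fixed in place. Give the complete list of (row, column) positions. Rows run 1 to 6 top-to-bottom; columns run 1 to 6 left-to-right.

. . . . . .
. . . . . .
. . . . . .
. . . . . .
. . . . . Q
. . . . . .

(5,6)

(1,4) (2,1) (3,5) (4,2) (5,6) (6,3)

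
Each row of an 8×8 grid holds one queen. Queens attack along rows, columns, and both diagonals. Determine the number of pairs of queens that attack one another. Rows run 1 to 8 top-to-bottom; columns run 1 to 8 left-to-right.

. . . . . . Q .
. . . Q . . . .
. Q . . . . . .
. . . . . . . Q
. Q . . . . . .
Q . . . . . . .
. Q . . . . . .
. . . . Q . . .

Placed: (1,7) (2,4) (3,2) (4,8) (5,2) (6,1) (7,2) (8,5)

Same column: (3,2)–(5,2) (column 2); (3,2)–(7,2) (column 2); (5,2)–(7,2) (column 2).
Same diagonal: (5,2)–(6,1) (|5−6| = |2−1| = 1); (5,2)–(8,5) (|5−8| = |2−5| = 3); (6,1)–(7,2) (|6−7| = |1−2| = 1).
Total attacking pairs: 6.

6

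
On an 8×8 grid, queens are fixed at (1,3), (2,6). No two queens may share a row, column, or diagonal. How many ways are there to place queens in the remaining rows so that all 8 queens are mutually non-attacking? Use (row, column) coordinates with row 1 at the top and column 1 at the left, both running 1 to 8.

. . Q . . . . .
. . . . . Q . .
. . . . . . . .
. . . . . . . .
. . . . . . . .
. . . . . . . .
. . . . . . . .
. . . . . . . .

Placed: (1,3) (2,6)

8

Branch on row 3: col 2 → 3; col 4 → 2; col 8 → 3.
Sum: 3 + 2 + 3 = 8.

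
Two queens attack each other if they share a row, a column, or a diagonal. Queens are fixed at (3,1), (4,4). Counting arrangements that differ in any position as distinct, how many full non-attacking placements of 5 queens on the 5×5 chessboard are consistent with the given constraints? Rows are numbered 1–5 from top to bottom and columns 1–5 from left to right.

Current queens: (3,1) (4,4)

1

Branch on row 1: col 2 → 0; col 5 → 1.
Sum: 0 + 1 = 1.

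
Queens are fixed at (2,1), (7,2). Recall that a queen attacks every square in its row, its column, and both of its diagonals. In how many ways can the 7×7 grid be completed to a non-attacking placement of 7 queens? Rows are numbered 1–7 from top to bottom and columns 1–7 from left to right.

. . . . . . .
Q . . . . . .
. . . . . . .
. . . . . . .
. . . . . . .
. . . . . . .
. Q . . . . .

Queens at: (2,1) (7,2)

1

Branch on row 1: col 3 → 0; col 4 → 0; col 5 → 1; col 6 → 0; col 7 → 0.
Sum: 0 + 0 + 1 + 0 + 0 = 1.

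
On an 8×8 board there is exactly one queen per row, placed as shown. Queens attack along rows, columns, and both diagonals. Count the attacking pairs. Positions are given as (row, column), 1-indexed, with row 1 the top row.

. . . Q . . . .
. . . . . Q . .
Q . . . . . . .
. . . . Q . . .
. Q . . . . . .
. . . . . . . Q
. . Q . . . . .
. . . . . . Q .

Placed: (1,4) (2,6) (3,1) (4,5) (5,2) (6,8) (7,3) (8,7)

0

All columns are distinct and no two queens satisfy |Δrow| = |Δcol|, so no pair attacks.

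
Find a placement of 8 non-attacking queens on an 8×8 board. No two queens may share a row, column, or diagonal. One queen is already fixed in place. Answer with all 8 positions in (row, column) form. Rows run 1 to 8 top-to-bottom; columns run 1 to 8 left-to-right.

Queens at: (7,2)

(1,7) (2,1) (3,3) (4,8) (5,6) (6,4) (7,2) (8,5)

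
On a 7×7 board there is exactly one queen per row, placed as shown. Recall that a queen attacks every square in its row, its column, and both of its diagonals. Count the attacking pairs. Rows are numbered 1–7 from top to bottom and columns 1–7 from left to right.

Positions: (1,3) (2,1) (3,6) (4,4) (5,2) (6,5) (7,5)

2

Same column: (6,5)–(7,5) (column 5).
Same diagonal: (2,1)–(6,5) (|2−6| = |1−5| = 4).
Total attacking pairs: 2.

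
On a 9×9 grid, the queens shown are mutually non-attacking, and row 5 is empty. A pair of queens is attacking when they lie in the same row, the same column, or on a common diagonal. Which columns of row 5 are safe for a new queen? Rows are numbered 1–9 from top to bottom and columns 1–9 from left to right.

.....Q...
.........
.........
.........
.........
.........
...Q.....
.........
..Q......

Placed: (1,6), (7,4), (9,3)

(1,6) attacks row 5 at column 6 and diagonals 2.
(7,4) attacks row 5 at column 4 and diagonals 2, 6.
(9,3) attacks row 5 at column 3 and diagonals 7.
Attacked columns: {2, 3, 4, 6, 7}. Safe: {1, 5, 8, 9}.

columns 1, 5, 8, 9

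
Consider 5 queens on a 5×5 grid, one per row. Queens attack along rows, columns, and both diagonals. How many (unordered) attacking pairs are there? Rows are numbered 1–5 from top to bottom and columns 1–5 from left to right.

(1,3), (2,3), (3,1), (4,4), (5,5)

Same column: (1,3)–(2,3) (column 3).
Same diagonal: (1,3)–(3,1) (|1−3| = |3−1| = 2); (4,4)–(5,5) (|4−5| = |4−5| = 1).
Total attacking pairs: 3.

3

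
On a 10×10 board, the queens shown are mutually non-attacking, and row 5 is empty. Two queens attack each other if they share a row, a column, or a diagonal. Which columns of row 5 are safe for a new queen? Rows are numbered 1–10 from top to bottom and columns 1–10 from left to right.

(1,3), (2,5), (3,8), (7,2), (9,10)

columns 1, 9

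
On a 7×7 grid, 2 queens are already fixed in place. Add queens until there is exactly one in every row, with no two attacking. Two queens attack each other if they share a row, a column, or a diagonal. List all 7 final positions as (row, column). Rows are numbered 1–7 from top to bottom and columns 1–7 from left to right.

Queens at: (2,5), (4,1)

(1,7) (2,5) (3,3) (4,1) (5,6) (6,4) (7,2)

Row 1: attacked by (2,5)→{4,5,6}; (4,1)→{1,4}. Safe: 2, 3, 7. Place at column 7.
Row 3: attacked by (1,7)→{5,7}; (2,5)→{4,5,6}; (4,1)→{1,2}. Safe: 3. Place at column 3.
Row 5: attacked by (1,7)→{3,7}; (2,5)→{2,5}; (3,3)→{1,3,5}; (4,1)→{1,2}. Safe: 4, 6. Place at column 6.
Row 6: attacked by (1,7)→{2,7}; (2,5)→{1,5}; (3,3)→{3,6}; (4,1)→{1,3}; (5,6)→{5,6,7}. Safe: 4. Place at column 4.
Row 7: attacked by (1,7)→{1,7}; (2,5)→{5}; (3,3)→{3,7}; (4,1)→{1,4}; (5,6)→{4,6}; (6,4)→{3,4,5}. Safe: 2. Place at column 2.
Columns [7, 5, 3, 1, 6, 4, 2], r−c [-6, -3, 0, 3, -1, 2, 5], r+c [8, 7, 6, 5, 11, 10, 9] are all distinct, so no two queens attack.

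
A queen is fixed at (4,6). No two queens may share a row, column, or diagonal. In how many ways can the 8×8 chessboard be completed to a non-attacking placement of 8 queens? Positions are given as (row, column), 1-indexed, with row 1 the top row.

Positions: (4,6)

12

Branch on row 1: col 1 → 2; col 2 → 1; col 4 → 1; col 5 → 6; col 7 → 1; col 8 → 1.
Sum: 2 + 1 + 1 + 6 + 1 + 1 = 12.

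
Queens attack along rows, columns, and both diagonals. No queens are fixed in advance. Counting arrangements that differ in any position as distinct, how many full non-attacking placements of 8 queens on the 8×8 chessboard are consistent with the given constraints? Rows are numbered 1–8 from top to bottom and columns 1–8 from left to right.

92

Branch on row 1: col 1 → 4; col 2 → 8; col 3 → 16; col 4 → 18; col 5 → 18; col 6 → 16; col 7 → 8; col 8 → 4.
Sum: 4 + 8 + 16 + 18 + 18 + 16 + 8 + 4 = 92.
(This is the classic 8-queens count.)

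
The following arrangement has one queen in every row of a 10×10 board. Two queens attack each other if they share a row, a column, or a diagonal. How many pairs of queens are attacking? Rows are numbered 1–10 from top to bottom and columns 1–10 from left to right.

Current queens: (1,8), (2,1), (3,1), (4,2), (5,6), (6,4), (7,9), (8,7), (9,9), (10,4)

7

Same column: (2,1)–(3,1) (column 1); (6,4)–(10,4) (column 4); (7,9)–(9,9) (column 9).
Same diagonal: (2,1)–(8,7) (|2−8| = |1−7| = 6); (3,1)–(4,2) (|3−4| = |1−2| = 1); (3,1)–(6,4) (|3−6| = |1−4| = 3); (4,2)–(6,4) (|4−6| = |2−4| = 2).
Total attacking pairs: 7.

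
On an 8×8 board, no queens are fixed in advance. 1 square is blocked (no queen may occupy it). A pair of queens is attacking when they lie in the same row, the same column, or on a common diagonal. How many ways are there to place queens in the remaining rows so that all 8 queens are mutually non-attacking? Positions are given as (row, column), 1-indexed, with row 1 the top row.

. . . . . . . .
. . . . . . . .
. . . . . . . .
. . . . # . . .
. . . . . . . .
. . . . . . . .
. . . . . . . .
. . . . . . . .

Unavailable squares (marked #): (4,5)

84

Branch on row 1: col 1 → 4; col 2 → 8; col 3 → 14; col 4 → 14; col 5 → 18; col 6 → 15; col 7 → 7; col 8 → 4.
Sum: 4 + 8 + 14 + 14 + 18 + 15 + 7 + 4 = 84.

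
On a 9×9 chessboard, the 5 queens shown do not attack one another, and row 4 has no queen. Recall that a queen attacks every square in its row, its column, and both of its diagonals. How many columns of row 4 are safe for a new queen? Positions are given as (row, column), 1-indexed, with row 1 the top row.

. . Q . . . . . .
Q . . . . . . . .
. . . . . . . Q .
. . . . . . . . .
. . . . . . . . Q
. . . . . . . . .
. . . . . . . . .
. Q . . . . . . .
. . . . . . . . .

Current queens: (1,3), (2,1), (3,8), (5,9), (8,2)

2

(1,3) attacks row 4 at column 3 and diagonals 6.
(2,1) attacks row 4 at column 1 and diagonals 3.
(3,8) attacks row 4 at column 8 and diagonals 7, 9.
(5,9) attacks row 4 at column 9 and diagonals 8.
(8,2) attacks row 4 at column 2 and diagonals 6.
Attacked columns: {1, 2, 3, 6, 7, 8, 9}. Safe: {4, 5}.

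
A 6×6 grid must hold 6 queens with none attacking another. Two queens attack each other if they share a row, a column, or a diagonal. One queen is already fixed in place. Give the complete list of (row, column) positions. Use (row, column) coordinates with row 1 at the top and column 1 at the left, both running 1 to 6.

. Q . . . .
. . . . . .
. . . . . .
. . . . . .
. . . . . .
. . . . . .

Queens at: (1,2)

Row 2: attacked by (1,2)→{1,2,3}. Safe: 4, 5, 6. Place at column 4.
Row 3: attacked by (1,2)→{2,4}; (2,4)→{3,4,5}. Safe: 1, 6. Place at column 6.
Row 4: attacked by (1,2)→{2,5}; (2,4)→{2,4,6}; (3,6)→{5,6}. Safe: 1, 3. Place at column 1.
Row 5: attacked by (1,2)→{2,6}; (2,4)→{1,4}; (3,6)→{4,6}; (4,1)→{1,2}. Safe: 3, 5. Place at column 3.
Row 6: attacked by (1,2)→{2}; (2,4)→{4}; (3,6)→{3,6}; (4,1)→{1,3}; (5,3)→{2,3,4}. Safe: 5. Place at column 5.
Columns [2, 4, 6, 1, 3, 5], r−c [-1, -2, -3, 3, 2, 1], r+c [3, 6, 9, 5, 8, 11] are all distinct, so no two queens attack.

(1,2) (2,4) (3,6) (4,1) (5,3) (6,5)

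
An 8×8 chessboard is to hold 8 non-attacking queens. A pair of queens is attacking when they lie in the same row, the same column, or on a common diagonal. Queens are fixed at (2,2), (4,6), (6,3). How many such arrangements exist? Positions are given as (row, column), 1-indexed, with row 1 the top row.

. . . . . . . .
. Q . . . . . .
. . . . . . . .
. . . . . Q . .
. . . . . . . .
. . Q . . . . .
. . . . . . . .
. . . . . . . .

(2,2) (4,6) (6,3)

2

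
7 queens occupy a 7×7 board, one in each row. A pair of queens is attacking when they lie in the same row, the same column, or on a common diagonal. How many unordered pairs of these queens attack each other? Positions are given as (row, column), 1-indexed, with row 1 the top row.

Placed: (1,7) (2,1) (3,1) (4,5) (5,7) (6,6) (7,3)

Same column: (1,7)–(5,7) (column 7); (2,1)–(3,1) (column 1).
Same diagonal: (5,7)–(6,6) (|5−6| = |7−6| = 1).
Total attacking pairs: 3.

3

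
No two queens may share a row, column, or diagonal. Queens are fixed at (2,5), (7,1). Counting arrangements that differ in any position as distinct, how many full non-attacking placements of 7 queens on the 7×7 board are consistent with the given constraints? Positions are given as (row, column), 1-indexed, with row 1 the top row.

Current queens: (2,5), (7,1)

1

Branch on row 1: col 2 → 0; col 3 → 1.
Sum: 0 + 1 = 1.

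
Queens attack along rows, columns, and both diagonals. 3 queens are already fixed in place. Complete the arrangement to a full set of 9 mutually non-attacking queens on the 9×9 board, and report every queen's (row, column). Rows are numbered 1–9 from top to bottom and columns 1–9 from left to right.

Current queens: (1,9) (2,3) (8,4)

Row 3: attacked by (1,9)→{7,9}; (2,3)→{2,3,4}; (8,4)→{4,9}. Safe: 1, 5, 6, 8. Place at column 5.
Row 4: attacked by (1,9)→{6,9}; (2,3)→{1,3,5}; (3,5)→{4,5,6}; (8,4)→{4,8}. Safe: 2, 7. Place at column 2.
Row 5: attacked by (1,9)→{5,9}; (2,3)→{3,6}; (3,5)→{3,5,7}; (4,2)→{1,2,3}; (8,4)→{1,4,7}. Safe: 8. Place at column 8.
Row 6: attacked by (1,9)→{4,9}; (2,3)→{3,7}; (3,5)→{2,5,8}; (4,2)→{2,4}; (5,8)→{7,8,9}; (8,4)→{2,4,6}. Safe: 1. Place at column 1.
Row 7: attacked by (1,9)→{3,9}; (2,3)→{3,8}; (3,5)→{1,5,9}; (4,2)→{2,5}; (5,8)→{6,8}; (6,1)→{1,2}; (8,4)→{3,4,5}. Safe: 7. Place at column 7.
Row 9: attacked by (1,9)→{1,9}; (2,3)→{3}; (3,5)→{5}; (4,2)→{2,7}; (5,8)→{4,8}; (6,1)→{1,4}; (7,7)→{5,7,9}; (8,4)→{3,4,5}. Safe: 6. Place at column 6.
Columns [9, 3, 5, 2, 8, 1, 7, 4, 6], r−c [-8, -1, -2, 2, -3, 5, 0, 4, 3], r+c [10, 5, 8, 6, 13, 7, 14, 12, 15] are all distinct, so no two queens attack.

(1,9) (2,3) (3,5) (4,2) (5,8) (6,1) (7,7) (8,4) (9,6)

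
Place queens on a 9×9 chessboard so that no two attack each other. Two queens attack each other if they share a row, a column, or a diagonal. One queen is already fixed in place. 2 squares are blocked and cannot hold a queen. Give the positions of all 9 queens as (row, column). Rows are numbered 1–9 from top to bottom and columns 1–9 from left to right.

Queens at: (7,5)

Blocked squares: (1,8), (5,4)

(1,6) (2,1) (3,7) (4,4) (5,8) (6,3) (7,5) (8,9) (9,2)

Row 1: attacked by (7,5)→{5}. Blocked: 8. Safe: 1, 2, 3, 4, 6, 7, 9. Place at column 6.
Row 2: attacked by (1,6)→{5,6,7}; (7,5)→{5}. Safe: 1, 2, 3, 4, 8, 9. Place at column 1.
Row 3: attacked by (1,6)→{4,6,8}; (2,1)→{1,2}; (7,5)→{1,5,9}. Safe: 3, 7. Place at column 7.
Row 4: attacked by (1,6)→{3,6,9}; (2,1)→{1,3}; (3,7)→{6,7,8}; (7,5)→{2,5,8}. Safe: 4. Place at column 4.
Row 5: attacked by (1,6)→{2,6}; (2,1)→{1,4}; (3,7)→{5,7,9}; (4,4)→{3,4,5}; (7,5)→{3,5,7}. Blocked: 4. Safe: 8. Place at column 8.
Row 6: attacked by (1,6)→{1,6}; (2,1)→{1,5}; (3,7)→{4,7}; (4,4)→{2,4,6}; (5,8)→{7,8,9}; (7,5)→{4,5,6}. Safe: 3. Place at column 3.
Row 8: attacked by (1,6)→{6}; (2,1)→{1,7}; (3,7)→{2,7}; (4,4)→{4,8}; (5,8)→{5,8}; (6,3)→{1,3,5}; (7,5)→{4,5,6}. Safe: 9. Place at column 9.
Row 9: attacked by (1,6)→{6}; (2,1)→{1,8}; (3,7)→{1,7}; (4,4)→{4,9}; (5,8)→{4,8}; (6,3)→{3,6}; (7,5)→{3,5,7}; (8,9)→{8,9}. Safe: 2. Place at column 2.
Columns [6, 1, 7, 4, 8, 3, 5, 9, 2], r−c [-5, 1, -4, 0, -3, 3, 2, -1, 7], r+c [7, 3, 10, 8, 13, 9, 12, 17, 11] are all distinct, so no two queens attack.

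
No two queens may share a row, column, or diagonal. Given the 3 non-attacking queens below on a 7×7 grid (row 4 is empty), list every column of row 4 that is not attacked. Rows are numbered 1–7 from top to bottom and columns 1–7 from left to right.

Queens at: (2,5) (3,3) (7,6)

(2,5) attacks row 4 at column 5 and diagonals 3, 7.
(3,3) attacks row 4 at column 3 and diagonals 2, 4.
(7,6) attacks row 4 at column 6 and diagonals 3.
Attacked columns: {2, 3, 4, 5, 6, 7}. Safe: {1}.

columns 1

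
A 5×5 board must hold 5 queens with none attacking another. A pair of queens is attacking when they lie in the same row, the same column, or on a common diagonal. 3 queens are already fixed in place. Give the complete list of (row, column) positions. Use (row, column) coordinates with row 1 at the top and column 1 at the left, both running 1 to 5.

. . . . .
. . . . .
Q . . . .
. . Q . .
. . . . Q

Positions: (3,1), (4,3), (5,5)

(1,2) (2,4) (3,1) (4,3) (5,5)

Row 1: attacked by (3,1)→{1,3}; (4,3)→{3}; (5,5)→{1,5}. Safe: 2, 4. Place at column 2.
Row 2: attacked by (1,2)→{1,2,3}; (3,1)→{1,2}; (4,3)→{1,3,5}; (5,5)→{2,5}. Safe: 4. Place at column 4.
Columns [2, 4, 1, 3, 5], r−c [-1, -2, 2, 1, 0], r+c [3, 6, 4, 7, 10] are all distinct, so no two queens attack.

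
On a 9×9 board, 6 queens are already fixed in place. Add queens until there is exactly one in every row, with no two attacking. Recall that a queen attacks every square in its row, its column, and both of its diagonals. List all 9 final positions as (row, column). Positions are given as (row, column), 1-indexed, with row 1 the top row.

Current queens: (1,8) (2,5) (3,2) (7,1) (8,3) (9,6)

(1,8) (2,5) (3,2) (4,9) (5,7) (6,4) (7,1) (8,3) (9,6)

Row 4: attacked by (1,8)→{5,8}; (2,5)→{3,5,7}; (3,2)→{1,2,3}; (7,1)→{1,4}; (8,3)→{3,7}; (9,6)→{1,6}. Safe: 9. Place at column 9.
Row 5: attacked by (1,8)→{4,8}; (2,5)→{2,5,8}; (3,2)→{2,4}; (4,9)→{8,9}; (7,1)→{1,3}; (8,3)→{3,6}; (9,6)→{2,6}. Safe: 7. Place at column 7.
Row 6: attacked by (1,8)→{3,8}; (2,5)→{1,5,9}; (3,2)→{2,5}; (4,9)→{7,9}; (5,7)→{6,7,8}; (7,1)→{1,2}; (8,3)→{1,3,5}; (9,6)→{3,6,9}. Safe: 4. Place at column 4.
Columns [8, 5, 2, 9, 7, 4, 1, 3, 6], r−c [-7, -3, 1, -5, -2, 2, 6, 5, 3], r+c [9, 7, 5, 13, 12, 10, 8, 11, 15] are all distinct, so no two queens attack.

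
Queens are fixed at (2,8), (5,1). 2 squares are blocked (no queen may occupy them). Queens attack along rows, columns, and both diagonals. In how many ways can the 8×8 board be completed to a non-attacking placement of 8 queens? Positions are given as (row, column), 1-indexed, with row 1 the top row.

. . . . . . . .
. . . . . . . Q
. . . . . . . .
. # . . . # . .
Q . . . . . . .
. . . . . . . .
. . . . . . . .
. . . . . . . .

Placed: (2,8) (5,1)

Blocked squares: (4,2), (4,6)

3

Branch on row 1: col 2 → 0; col 3 → 1; col 4 → 1; col 6 → 1.
Sum: 0 + 1 + 1 + 1 = 3.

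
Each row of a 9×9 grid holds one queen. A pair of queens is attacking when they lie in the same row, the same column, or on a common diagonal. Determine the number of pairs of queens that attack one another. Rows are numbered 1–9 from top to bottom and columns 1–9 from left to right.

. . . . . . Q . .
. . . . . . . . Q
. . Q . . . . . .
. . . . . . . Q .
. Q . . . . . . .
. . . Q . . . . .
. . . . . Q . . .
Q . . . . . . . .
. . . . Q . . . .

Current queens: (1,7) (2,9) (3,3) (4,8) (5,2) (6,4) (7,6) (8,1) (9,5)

0

All columns are distinct and no two queens satisfy |Δrow| = |Δcol|, so no pair attacks.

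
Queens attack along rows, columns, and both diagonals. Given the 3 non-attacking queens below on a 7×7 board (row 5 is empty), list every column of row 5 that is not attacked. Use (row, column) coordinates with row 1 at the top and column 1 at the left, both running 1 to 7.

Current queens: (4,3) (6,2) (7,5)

columns 6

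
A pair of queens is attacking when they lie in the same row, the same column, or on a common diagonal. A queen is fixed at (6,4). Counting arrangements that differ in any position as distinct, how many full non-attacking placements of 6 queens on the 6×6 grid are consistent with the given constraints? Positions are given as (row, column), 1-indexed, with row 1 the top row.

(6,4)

Branch on row 1: col 1 → 0; col 2 → 0; col 3 → 1; col 5 → 0; col 6 → 0.
Sum: 0 + 0 + 1 + 0 + 0 = 1.

1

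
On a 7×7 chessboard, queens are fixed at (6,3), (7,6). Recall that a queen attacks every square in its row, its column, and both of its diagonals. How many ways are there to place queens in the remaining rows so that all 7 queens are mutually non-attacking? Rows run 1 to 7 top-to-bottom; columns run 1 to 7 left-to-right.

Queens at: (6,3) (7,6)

3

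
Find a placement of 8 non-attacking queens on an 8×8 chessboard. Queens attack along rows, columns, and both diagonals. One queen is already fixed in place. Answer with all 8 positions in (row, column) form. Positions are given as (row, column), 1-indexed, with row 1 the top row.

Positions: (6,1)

(1,4) (2,7) (3,5) (4,2) (5,6) (6,1) (7,3) (8,8)

Row 1: attacked by (6,1)→{1,6}. Safe: 2, 3, 4, 5, 7, 8. Place at column 4.
Row 2: attacked by (1,4)→{3,4,5}; (6,1)→{1,5}. Safe: 2, 6, 7, 8. Place at column 7.
Row 3: attacked by (1,4)→{2,4,6}; (2,7)→{6,7,8}; (6,1)→{1,4}. Safe: 3, 5. Place at column 5.
Row 4: attacked by (1,4)→{1,4,7}; (2,7)→{5,7}; (3,5)→{4,5,6}; (6,1)→{1,3}. Safe: 2, 8. Place at column 2.
Row 5: attacked by (1,4)→{4,8}; (2,7)→{4,7}; (3,5)→{3,5,7}; (4,2)→{1,2,3}; (6,1)→{1,2}. Safe: 6. Place at column 6.
Row 7: attacked by (1,4)→{4}; (2,7)→{2,7}; (3,5)→{1,5}; (4,2)→{2,5}; (5,6)→{4,6,8}; (6,1)→{1,2}. Safe: 3. Place at column 3.
Row 8: attacked by (1,4)→{4}; (2,7)→{1,7}; (3,5)→{5}; (4,2)→{2,6}; (5,6)→{3,6}; (6,1)→{1,3}; (7,3)→{2,3,4}. Safe: 8. Place at column 8.
Columns [4, 7, 5, 2, 6, 1, 3, 8], r−c [-3, -5, -2, 2, -1, 5, 4, 0], r+c [5, 9, 8, 6, 11, 7, 10, 16] are all distinct, so no two queens attack.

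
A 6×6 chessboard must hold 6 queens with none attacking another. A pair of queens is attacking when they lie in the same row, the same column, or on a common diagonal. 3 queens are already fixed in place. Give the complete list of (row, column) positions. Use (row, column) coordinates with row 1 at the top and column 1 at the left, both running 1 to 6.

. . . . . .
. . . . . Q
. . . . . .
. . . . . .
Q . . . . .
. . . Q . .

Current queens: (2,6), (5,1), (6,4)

(1,3) (2,6) (3,2) (4,5) (5,1) (6,4)

Row 1: attacked by (2,6)→{5,6}; (5,1)→{1,5}; (6,4)→{4}. Safe: 2, 3. Place at column 3.
Row 3: attacked by (1,3)→{1,3,5}; (2,6)→{5,6}; (5,1)→{1,3}; (6,4)→{1,4}. Safe: 2. Place at column 2.
Row 4: attacked by (1,3)→{3,6}; (2,6)→{4,6}; (3,2)→{1,2,3}; (5,1)→{1,2}; (6,4)→{2,4,6}. Safe: 5. Place at column 5.
Columns [3, 6, 2, 5, 1, 4], r−c [-2, -4, 1, -1, 4, 2], r+c [4, 8, 5, 9, 6, 10] are all distinct, so no two queens attack.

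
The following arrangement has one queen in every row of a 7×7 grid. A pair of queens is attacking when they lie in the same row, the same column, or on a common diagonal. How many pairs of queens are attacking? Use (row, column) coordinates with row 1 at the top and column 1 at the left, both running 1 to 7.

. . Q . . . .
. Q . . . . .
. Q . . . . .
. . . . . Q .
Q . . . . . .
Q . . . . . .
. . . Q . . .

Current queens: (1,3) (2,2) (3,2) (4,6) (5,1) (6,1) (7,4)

Same column: (2,2)–(3,2) (column 2); (5,1)–(6,1) (column 1).
Same diagonal: (1,3)–(2,2) (|1−2| = |3−2| = 1); (1,3)–(4,6) (|1−4| = |3−6| = 3).
Total attacking pairs: 4.

4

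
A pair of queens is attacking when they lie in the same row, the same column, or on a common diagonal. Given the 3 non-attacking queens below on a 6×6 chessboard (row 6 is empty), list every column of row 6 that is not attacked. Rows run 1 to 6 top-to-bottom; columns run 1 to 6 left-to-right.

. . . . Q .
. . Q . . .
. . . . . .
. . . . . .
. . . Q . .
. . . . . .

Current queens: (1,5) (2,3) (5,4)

columns 1, 2, 6

(1,5) attacks row 6 at column 5.
(2,3) attacks row 6 at column 3.
(5,4) attacks row 6 at column 4 and diagonals 3, 5.
Attacked columns: {3, 4, 5}. Safe: {1, 2, 6}.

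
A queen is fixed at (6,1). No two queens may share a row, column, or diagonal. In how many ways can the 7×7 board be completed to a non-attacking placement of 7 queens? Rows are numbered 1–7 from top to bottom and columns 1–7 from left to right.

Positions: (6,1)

Branch on row 1: col 2 → 1; col 3 → 1; col 4 → 2; col 5 → 2; col 7 → 1.
Sum: 1 + 1 + 2 + 2 + 1 = 7.

7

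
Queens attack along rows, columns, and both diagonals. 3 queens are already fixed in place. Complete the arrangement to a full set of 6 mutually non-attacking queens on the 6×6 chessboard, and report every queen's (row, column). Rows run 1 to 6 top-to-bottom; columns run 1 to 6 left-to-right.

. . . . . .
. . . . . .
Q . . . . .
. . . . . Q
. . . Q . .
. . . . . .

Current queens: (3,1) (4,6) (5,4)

(1,5) (2,3) (3,1) (4,6) (5,4) (6,2)

Row 1: attacked by (3,1)→{1,3}; (4,6)→{3,6}; (5,4)→{4}. Safe: 2, 5. Place at column 5.
Row 2: attacked by (1,5)→{4,5,6}; (3,1)→{1,2}; (4,6)→{4,6}; (5,4)→{1,4}. Safe: 3. Place at column 3.
Row 6: attacked by (1,5)→{5}; (2,3)→{3}; (3,1)→{1,4}; (4,6)→{4,6}; (5,4)→{3,4,5}. Safe: 2. Place at column 2.
Columns [5, 3, 1, 6, 4, 2], r−c [-4, -1, 2, -2, 1, 4], r+c [6, 5, 4, 10, 9, 8] are all distinct, so no two queens attack.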